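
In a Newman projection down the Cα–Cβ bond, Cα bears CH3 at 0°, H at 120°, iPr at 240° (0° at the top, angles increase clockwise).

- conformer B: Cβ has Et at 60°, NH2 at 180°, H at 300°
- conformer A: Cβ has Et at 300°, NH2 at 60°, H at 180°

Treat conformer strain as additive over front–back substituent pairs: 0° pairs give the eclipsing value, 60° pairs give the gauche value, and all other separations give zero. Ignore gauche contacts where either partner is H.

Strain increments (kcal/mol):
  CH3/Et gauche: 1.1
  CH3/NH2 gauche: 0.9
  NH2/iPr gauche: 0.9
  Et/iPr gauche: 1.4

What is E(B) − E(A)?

-1.4 kcal/mol

B (staggered): CH3–Et gauche, iPr–NH2 gauche; 1.1 + 0.9 = 2.0 kcal/mol.
A (staggered): CH3–Et gauche, CH3–NH2 gauche, iPr–Et gauche; 1.1 + 0.9 + 1.4 = 3.4 kcal/mol.
E(B) − E(A) = 2.0 − 3.4 = -1.4 kcal/mol.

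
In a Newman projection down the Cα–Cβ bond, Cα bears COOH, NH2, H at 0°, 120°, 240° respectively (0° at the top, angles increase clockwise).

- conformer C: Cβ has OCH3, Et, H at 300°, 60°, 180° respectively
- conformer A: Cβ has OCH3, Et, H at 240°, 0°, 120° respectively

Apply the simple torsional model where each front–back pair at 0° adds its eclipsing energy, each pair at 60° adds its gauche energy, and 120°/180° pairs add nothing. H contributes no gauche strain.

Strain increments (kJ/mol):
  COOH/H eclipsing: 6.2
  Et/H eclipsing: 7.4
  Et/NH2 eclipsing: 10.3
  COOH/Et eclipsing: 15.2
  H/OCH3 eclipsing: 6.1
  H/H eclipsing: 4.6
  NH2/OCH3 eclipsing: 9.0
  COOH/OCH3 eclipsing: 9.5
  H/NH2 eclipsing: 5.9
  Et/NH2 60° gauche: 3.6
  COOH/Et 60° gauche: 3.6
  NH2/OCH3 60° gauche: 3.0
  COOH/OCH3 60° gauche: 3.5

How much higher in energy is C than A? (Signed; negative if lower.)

C is staggered. COOH at 0° is gauche with OCH3 at 300° (3.5); COOH at 0° is gauche with Et at 60° (3.6); NH2 at 120° is gauche with Et at 60° (3.6). Total 10.7 kJ/mol.
A is eclipsed. COOH at 0° is eclipsed with Et at 0° (15.2); NH2 at 120° is eclipsed with H at 120° (5.9); H at 240° is eclipsed with OCH3 at 240° (6.1). Total 27.2 kJ/mol.
E(C) − E(A) = 10.7 − 27.2 = -16.5 kJ/mol.

-16.5 kJ/mol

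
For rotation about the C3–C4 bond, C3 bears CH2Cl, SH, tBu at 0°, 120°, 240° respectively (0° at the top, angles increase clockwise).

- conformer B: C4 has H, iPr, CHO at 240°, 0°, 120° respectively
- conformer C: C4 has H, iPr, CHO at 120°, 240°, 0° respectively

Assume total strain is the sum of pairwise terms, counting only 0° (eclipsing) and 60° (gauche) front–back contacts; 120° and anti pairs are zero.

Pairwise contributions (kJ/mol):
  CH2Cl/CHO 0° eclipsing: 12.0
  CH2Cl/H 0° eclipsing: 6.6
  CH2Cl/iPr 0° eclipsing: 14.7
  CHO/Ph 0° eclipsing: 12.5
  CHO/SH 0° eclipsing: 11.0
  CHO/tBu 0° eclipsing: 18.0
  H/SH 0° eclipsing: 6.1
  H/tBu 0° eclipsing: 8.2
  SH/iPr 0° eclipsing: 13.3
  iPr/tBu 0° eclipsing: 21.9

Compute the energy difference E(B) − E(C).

-6.1 kJ/mol

B (eclipsed): CH2Cl–iPr eclipsed, SH–CHO eclipsed, tBu–H eclipsed; 14.7 + 11.0 + 8.2 = 33.9 kJ/mol.
C (eclipsed): CH2Cl–CHO eclipsed, SH–H eclipsed, tBu–iPr eclipsed; 12.0 + 6.1 + 21.9 = 40.0 kJ/mol.
E(B) − E(C) = 33.9 − 40.0 = -6.1 kJ/mol.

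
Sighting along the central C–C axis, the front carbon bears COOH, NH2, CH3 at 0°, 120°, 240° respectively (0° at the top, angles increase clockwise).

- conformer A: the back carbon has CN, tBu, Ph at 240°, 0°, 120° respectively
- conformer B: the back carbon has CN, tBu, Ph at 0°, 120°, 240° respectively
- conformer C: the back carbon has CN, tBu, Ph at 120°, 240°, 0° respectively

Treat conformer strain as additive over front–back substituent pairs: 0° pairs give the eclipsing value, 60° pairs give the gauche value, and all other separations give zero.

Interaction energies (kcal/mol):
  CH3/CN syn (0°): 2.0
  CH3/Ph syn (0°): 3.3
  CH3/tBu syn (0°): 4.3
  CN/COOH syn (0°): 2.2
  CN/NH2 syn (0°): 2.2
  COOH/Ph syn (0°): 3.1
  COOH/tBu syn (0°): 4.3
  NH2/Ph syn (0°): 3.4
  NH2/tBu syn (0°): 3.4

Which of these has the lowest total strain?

B

A (eclipsed): COOH(0°)/tBu(0°) eclipsed 4.3; NH2(120°)/Ph(120°) eclipsed 3.4; CH3(240°)/CN(240°) eclipsed 2.0 → 9.7 kcal/mol.
B (eclipsed): COOH(0°)/CN(0°) eclipsed 2.2; NH2(120°)/tBu(120°) eclipsed 3.4; CH3(240°)/Ph(240°) eclipsed 3.3 → 8.9 kcal/mol.
C (eclipsed): COOH(0°)/Ph(0°) eclipsed 3.1; NH2(120°)/CN(120°) eclipsed 2.2; CH3(240°)/tBu(240°) eclipsed 4.3 → 9.6 kcal/mol.
B has the lowest total (8.9 kcal/mol).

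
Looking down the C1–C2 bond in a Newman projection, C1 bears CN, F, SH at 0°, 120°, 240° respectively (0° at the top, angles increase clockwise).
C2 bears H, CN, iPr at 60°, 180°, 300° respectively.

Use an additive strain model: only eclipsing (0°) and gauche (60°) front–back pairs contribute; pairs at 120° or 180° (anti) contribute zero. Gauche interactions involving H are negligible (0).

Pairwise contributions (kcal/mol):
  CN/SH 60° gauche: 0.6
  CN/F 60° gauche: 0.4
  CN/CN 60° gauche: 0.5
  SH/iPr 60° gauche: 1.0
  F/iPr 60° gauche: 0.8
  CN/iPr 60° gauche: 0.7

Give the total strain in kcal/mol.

This conformer (staggered): CN–iPr gauche, F–CN gauche, SH–CN gauche, SH–iPr gauche; 0.7 + 0.4 + 0.6 + 1.0 = 2.7 kcal/mol.

2.7 kcal/mol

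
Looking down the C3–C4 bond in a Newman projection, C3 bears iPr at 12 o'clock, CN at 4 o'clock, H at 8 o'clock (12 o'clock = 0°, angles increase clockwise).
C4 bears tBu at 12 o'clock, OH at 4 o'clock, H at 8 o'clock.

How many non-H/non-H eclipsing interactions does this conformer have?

Non-H eclipsing pairs: iPr(0°)/tBu(0°); CN(120°)/OH(120°) — 2 interactions.

2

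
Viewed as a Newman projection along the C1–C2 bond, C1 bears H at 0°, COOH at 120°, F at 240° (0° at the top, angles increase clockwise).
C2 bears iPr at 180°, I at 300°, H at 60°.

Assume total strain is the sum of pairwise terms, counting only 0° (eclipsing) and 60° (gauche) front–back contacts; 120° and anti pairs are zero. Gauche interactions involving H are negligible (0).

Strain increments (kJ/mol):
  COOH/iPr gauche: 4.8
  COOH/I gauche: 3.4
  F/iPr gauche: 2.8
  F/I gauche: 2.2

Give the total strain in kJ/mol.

This conformer (staggered): COOH(120°)/iPr(180°) gauche 4.8; F(240°)/iPr(180°) gauche 2.8; F(240°)/I(300°) gauche 2.2 → 9.8 kJ/mol.

9.8 kJ/mol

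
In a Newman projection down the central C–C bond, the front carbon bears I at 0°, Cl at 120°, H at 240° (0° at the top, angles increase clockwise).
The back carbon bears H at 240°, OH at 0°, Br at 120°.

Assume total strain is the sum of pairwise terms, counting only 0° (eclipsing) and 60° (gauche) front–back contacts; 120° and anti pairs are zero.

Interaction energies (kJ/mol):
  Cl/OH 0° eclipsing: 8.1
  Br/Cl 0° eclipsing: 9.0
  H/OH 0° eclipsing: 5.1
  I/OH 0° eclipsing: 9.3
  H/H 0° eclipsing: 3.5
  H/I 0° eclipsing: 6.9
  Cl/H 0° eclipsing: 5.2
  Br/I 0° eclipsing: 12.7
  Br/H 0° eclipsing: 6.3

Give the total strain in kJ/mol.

21.8 kJ/mol

This conformer (eclipsed): I(0°)/OH(0°) eclipsed 9.3; Cl(120°)/Br(120°) eclipsed 9.0; H(240°)/H(240°) eclipsed 3.5 → 21.8 kJ/mol.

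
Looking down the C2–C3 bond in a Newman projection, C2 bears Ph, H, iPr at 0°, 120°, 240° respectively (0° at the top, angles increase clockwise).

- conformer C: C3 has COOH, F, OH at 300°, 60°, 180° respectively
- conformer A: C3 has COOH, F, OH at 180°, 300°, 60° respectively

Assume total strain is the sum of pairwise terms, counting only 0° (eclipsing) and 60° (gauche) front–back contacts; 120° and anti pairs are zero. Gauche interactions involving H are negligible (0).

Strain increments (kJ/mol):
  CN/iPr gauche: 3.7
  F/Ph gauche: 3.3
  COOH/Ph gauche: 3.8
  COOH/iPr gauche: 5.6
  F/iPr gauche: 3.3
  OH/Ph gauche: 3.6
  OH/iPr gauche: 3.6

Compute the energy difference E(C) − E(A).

+0.5 kJ/mol

C (staggered): Ph(0°)/COOH(300°) gauche 3.8; Ph(0°)/F(60°) gauche 3.3; iPr(240°)/COOH(300°) gauche 5.6; iPr(240°)/OH(180°) gauche 3.6 → 16.3 kJ/mol.
A (staggered): Ph(0°)/F(300°) gauche 3.3; Ph(0°)/OH(60°) gauche 3.6; iPr(240°)/COOH(180°) gauche 5.6; iPr(240°)/F(300°) gauche 3.3 → 15.8 kJ/mol.
E(C) − E(A) = 16.3 − 15.8 = +0.5 kJ/mol.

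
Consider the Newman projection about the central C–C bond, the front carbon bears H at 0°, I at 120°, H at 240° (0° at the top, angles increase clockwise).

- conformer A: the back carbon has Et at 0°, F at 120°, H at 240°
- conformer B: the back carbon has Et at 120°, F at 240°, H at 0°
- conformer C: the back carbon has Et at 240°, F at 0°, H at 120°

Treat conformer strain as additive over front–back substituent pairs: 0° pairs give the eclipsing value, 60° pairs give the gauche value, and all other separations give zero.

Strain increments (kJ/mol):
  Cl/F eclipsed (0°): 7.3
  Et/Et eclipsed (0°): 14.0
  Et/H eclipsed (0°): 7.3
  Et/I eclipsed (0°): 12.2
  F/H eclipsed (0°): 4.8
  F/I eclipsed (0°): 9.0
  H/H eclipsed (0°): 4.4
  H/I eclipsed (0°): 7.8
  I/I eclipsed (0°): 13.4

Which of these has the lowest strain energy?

A (eclipsed): H(0°)/Et(0°) eclipsed 7.3; I(120°)/F(120°) eclipsed 9.0; H(240°)/H(240°) eclipsed 4.4 → 20.7 kJ/mol.
B (eclipsed): H(0°)/H(0°) eclipsed 4.4; I(120°)/Et(120°) eclipsed 12.2; H(240°)/F(240°) eclipsed 4.8 → 21.4 kJ/mol.
C (eclipsed): H(0°)/F(0°) eclipsed 4.8; I(120°)/H(120°) eclipsed 7.8; H(240°)/Et(240°) eclipsed 7.3 → 19.9 kJ/mol.
C has the lowest total (19.9 kJ/mol).

C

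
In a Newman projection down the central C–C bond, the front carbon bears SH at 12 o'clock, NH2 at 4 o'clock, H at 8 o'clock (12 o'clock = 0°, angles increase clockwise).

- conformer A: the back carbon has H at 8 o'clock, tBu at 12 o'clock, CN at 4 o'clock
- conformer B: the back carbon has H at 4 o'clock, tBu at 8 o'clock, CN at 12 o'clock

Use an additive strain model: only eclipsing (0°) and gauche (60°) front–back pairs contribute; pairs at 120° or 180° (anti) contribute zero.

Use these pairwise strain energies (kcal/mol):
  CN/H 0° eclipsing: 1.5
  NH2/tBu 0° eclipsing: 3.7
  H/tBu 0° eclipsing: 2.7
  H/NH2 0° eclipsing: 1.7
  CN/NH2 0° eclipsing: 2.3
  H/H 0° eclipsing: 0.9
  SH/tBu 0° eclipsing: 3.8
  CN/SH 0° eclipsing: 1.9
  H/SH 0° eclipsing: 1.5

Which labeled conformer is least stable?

A is eclipsed. SH at 0° is eclipsed with tBu at 0° (3.8); NH2 at 120° is eclipsed with CN at 120° (2.3); H at 240° is eclipsed with H at 240° (0.9). Total 7.0 kcal/mol.
B is eclipsed. SH at 0° is eclipsed with CN at 0° (1.9); NH2 at 120° is eclipsed with H at 120° (1.7); H at 240° is eclipsed with tBu at 240° (2.7). Total 6.3 kcal/mol.
A has the highest total (7.0 kcal/mol).

A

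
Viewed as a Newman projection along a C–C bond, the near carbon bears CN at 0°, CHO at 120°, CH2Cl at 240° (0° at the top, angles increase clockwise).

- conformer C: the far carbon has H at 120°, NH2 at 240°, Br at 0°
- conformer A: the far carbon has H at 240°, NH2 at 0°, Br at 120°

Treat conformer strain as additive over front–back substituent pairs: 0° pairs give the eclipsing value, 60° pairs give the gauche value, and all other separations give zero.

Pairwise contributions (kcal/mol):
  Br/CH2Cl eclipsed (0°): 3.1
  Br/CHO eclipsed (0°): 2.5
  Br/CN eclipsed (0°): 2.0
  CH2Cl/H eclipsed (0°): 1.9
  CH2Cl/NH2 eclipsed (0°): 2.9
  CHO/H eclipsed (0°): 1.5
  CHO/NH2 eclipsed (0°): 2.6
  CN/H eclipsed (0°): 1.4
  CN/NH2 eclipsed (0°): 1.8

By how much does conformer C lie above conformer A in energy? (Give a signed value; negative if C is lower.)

C (eclipsed): CN–Br eclipsed, CHO–H eclipsed, CH2Cl–NH2 eclipsed; 2.0 + 1.5 + 2.9 = 6.4 kcal/mol.
A (eclipsed): CN–NH2 eclipsed, CHO–Br eclipsed, CH2Cl–H eclipsed; 1.8 + 2.5 + 1.9 = 6.2 kcal/mol.
E(C) − E(A) = 6.4 − 6.2 = +0.2 kcal/mol.

+0.2 kcal/mol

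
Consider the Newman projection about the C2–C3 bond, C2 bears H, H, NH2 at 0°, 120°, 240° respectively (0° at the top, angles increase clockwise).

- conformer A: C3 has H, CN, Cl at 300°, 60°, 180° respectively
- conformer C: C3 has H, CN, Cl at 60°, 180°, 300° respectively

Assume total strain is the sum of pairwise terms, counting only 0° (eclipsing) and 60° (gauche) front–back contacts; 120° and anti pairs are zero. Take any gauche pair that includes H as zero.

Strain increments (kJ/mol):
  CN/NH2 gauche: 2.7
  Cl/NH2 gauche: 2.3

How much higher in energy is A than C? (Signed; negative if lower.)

-2.7 kJ/mol

A (staggered): NH2(240°)/Cl(180°) gauche 2.3 → 2.3 kJ/mol.
C (staggered): NH2(240°)/CN(180°) gauche 2.7; NH2(240°)/Cl(300°) gauche 2.3 → 5.0 kJ/mol.
E(A) − E(C) = 2.3 − 5.0 = -2.7 kJ/mol.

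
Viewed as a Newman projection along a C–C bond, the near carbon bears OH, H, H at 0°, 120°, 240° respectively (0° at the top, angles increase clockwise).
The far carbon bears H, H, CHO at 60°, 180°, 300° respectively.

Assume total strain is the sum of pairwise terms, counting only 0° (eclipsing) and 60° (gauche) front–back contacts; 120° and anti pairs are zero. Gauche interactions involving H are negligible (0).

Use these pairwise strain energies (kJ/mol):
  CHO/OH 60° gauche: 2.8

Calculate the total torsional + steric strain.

This conformer (staggered): OH(0°)/CHO(300°) gauche 2.8 → 2.8 kJ/mol.

2.8 kJ/mol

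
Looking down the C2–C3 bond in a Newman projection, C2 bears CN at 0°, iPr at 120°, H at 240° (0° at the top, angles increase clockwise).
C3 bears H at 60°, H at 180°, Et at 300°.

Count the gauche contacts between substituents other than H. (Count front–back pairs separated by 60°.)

Non-H gauche pairs: CN(0°)/Et(300°) — 1 interaction.

1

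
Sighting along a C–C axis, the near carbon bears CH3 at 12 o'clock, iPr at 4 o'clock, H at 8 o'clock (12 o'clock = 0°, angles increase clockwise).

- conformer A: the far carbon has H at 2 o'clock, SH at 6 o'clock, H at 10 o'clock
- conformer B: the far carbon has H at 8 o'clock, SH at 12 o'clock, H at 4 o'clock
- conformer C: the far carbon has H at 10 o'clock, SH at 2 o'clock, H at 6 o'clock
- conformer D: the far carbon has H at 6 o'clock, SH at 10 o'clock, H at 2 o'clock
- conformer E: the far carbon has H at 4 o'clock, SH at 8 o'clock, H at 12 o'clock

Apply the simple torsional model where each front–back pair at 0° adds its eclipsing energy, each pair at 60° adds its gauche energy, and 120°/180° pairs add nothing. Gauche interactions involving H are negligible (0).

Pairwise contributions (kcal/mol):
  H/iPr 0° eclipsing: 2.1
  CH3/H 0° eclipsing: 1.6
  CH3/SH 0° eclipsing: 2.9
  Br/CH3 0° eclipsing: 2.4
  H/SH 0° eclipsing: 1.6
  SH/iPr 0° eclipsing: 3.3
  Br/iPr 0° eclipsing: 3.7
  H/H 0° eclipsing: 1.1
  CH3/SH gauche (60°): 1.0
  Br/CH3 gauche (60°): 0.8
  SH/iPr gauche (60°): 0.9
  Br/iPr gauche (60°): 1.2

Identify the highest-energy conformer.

B

A (staggered): iPr–SH gauche; 0.9 = 0.9 kcal/mol.
B (eclipsed): CH3–SH eclipsed, iPr–H eclipsed, H–H eclipsed; 2.9 + 2.1 + 1.1 = 6.1 kcal/mol.
C (staggered): CH3–SH gauche, iPr–SH gauche; 1.0 + 0.9 = 1.9 kcal/mol.
D (staggered): CH3–SH gauche; 1.0 = 1.0 kcal/mol.
E (eclipsed): CH3–H eclipsed, iPr–H eclipsed, H–SH eclipsed; 1.6 + 2.1 + 1.6 = 5.3 kcal/mol.
B has the highest total (6.1 kcal/mol).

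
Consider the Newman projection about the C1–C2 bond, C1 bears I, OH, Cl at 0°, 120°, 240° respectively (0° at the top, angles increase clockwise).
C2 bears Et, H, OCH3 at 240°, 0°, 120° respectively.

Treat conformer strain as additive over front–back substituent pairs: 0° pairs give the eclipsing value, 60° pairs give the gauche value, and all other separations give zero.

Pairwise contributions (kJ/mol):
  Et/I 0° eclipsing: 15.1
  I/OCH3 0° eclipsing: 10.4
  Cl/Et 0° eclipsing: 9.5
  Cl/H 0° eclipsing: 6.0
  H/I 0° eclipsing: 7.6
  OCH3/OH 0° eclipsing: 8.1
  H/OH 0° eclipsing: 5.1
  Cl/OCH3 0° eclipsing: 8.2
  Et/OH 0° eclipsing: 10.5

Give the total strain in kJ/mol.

This conformer is eclipsed. I at 0° is eclipsed with H at 0° (7.6); OH at 120° is eclipsed with OCH3 at 120° (8.1); Cl at 240° is eclipsed with Et at 240° (9.5). Total 25.2 kJ/mol.

25.2 kJ/mol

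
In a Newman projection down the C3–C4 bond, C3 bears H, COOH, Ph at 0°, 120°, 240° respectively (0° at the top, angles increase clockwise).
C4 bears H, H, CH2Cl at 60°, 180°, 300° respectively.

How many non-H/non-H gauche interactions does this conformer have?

Non-H gauche pairs: Ph(240°)/CH2Cl(300°) — 1 interaction.

1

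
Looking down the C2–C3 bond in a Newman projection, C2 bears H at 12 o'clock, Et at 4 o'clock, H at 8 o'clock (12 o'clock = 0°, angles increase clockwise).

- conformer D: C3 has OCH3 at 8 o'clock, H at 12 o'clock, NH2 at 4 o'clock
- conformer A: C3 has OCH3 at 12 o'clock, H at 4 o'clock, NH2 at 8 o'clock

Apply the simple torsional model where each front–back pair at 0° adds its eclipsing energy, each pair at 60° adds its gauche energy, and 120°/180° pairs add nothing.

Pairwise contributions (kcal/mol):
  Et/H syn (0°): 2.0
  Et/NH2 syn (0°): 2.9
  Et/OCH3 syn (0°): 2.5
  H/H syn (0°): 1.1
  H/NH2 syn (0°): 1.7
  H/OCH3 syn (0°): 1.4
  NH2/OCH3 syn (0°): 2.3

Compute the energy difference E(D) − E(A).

D (eclipsed): H(0°)/H(0°) eclipsed 1.1; Et(120°)/NH2(120°) eclipsed 2.9; H(240°)/OCH3(240°) eclipsed 1.4 → 5.4 kcal/mol.
A (eclipsed): H(0°)/OCH3(0°) eclipsed 1.4; Et(120°)/H(120°) eclipsed 2.0; H(240°)/NH2(240°) eclipsed 1.7 → 5.1 kcal/mol.
E(D) − E(A) = 5.4 − 5.1 = +0.3 kcal/mol.

+0.3 kcal/mol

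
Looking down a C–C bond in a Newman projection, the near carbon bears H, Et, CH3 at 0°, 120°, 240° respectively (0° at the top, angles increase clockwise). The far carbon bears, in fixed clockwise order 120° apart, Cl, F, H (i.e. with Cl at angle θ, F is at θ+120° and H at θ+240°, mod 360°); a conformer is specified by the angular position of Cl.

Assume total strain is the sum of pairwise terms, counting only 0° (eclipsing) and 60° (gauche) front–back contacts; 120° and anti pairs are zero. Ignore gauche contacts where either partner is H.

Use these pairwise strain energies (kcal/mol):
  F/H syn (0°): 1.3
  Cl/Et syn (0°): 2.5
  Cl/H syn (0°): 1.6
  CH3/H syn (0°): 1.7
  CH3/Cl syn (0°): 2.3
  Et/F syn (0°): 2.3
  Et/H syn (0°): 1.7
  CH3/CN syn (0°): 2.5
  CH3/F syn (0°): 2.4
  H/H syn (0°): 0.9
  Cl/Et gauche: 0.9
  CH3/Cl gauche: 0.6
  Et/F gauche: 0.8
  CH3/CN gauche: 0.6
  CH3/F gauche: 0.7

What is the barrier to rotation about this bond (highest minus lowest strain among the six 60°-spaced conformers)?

Cl at 0° is eclipsed. H at 0° is eclipsed with Cl at 0° (1.6); Et at 120° is eclipsed with F at 120° (2.3); CH3 at 240° is eclipsed with H at 240° (1.7). Total 5.6 kcal/mol.
Cl at 60° is staggered. Et at 120° is gauche with Cl at 60° (0.9); Et at 120° is gauche with F at 180° (0.8); CH3 at 240° is gauche with F at 180° (0.7). Total 2.4 kcal/mol.
Cl at 120° is eclipsed. H at 0° is eclipsed with H at 0° (0.9); Et at 120° is eclipsed with Cl at 120° (2.5); CH3 at 240° is eclipsed with F at 240° (2.4). Total 5.8 kcal/mol.
Cl at 180° is staggered. Et at 120° is gauche with Cl at 180° (0.9); CH3 at 240° is gauche with Cl at 180° (0.6); CH3 at 240° is gauche with F at 300° (0.7). Total 2.2 kcal/mol.
Cl at 240° is eclipsed. H at 0° is eclipsed with F at 0° (1.3); Et at 120° is eclipsed with H at 120° (1.7); CH3 at 240° is eclipsed with Cl at 240° (2.3). Total 5.3 kcal/mol.
Cl at 300° is staggered. Et at 120° is gauche with F at 60° (0.8); CH3 at 240° is gauche with Cl at 300° (0.6). Total 1.4 kcal/mol.
Max at 120° (5.8 kcal/mol), min at 300° (1.4 kcal/mol); barrier = 4.4 kcal/mol.

4.4 kcal/mol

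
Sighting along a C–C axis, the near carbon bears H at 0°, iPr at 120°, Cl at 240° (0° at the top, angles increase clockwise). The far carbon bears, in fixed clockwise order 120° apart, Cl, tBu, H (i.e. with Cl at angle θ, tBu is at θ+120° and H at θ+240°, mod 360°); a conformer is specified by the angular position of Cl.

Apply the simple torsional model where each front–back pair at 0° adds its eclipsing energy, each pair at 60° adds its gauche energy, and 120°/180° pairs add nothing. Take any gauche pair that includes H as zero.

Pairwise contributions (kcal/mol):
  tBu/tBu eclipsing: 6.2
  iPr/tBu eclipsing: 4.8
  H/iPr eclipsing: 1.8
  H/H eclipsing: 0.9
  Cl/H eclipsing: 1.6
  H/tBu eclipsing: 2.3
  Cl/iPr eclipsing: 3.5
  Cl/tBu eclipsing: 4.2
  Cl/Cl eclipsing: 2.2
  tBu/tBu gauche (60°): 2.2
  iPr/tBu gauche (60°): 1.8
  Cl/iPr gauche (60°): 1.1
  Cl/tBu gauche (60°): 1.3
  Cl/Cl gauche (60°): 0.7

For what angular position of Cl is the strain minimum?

300°

Cl at 0° (eclipsed): H–Cl eclipsed, iPr–tBu eclipsed, Cl–H eclipsed; 1.6 + 4.8 + 1.6 = 8.0 kcal/mol.
Cl at 60° (staggered): iPr–Cl gauche, iPr–tBu gauche, Cl–tBu gauche; 1.1 + 1.8 + 1.3 = 4.2 kcal/mol.
Cl at 120° (eclipsed): H–H eclipsed, iPr–Cl eclipsed, Cl–tBu eclipsed; 0.9 + 3.5 + 4.2 = 8.6 kcal/mol.
Cl at 180° (staggered): iPr–Cl gauche, Cl–Cl gauche, Cl–tBu gauche; 1.1 + 0.7 + 1.3 = 3.1 kcal/mol.
Cl at 240° (eclipsed): H–tBu eclipsed, iPr–H eclipsed, Cl–Cl eclipsed; 2.3 + 1.8 + 2.2 = 6.3 kcal/mol.
Cl at 300° (staggered): iPr–tBu gauche, Cl–Cl gauche; 1.8 + 0.7 = 2.5 kcal/mol.
The minimum (2.5 kcal/mol) occurs with Cl at 300°.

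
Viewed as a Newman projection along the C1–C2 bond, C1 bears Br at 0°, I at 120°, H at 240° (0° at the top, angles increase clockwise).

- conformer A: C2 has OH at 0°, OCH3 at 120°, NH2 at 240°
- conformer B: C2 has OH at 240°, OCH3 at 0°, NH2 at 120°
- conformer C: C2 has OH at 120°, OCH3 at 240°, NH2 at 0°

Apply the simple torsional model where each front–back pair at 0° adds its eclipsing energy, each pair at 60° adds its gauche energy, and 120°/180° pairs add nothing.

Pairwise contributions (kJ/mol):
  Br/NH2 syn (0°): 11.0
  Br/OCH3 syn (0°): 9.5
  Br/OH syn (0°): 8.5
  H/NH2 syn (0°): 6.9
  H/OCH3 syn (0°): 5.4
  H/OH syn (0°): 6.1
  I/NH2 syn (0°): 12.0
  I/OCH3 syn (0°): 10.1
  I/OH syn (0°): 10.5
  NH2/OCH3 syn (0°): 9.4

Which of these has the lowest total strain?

A (eclipsed): Br(0°)/OH(0°) eclipsed 8.5; I(120°)/OCH3(120°) eclipsed 10.1; H(240°)/NH2(240°) eclipsed 6.9 → 25.5 kJ/mol.
B (eclipsed): Br(0°)/OCH3(0°) eclipsed 9.5; I(120°)/NH2(120°) eclipsed 12.0; H(240°)/OH(240°) eclipsed 6.1 → 27.6 kJ/mol.
C (eclipsed): Br(0°)/NH2(0°) eclipsed 11.0; I(120°)/OH(120°) eclipsed 10.5; H(240°)/OCH3(240°) eclipsed 5.4 → 26.9 kJ/mol.
A has the lowest total (25.5 kJ/mol).

A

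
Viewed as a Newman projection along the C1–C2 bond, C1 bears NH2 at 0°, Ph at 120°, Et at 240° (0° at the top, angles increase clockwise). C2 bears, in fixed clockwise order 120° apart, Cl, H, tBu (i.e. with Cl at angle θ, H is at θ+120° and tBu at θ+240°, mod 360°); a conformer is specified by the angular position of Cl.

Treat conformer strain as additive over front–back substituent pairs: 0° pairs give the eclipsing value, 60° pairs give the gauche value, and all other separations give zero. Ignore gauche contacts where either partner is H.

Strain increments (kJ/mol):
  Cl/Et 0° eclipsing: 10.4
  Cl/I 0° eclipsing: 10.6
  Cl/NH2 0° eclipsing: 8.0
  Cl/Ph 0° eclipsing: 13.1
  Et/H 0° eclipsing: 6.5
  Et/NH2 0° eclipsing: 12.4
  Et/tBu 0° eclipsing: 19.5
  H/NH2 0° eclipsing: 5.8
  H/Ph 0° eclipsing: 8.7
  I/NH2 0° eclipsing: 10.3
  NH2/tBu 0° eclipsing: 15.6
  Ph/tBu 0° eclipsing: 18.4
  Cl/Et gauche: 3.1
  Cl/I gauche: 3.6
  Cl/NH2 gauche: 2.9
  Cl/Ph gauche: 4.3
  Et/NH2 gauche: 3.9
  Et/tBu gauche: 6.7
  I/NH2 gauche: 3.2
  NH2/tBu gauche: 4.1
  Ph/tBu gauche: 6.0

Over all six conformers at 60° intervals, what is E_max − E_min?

18.7 kJ/mol

Cl at 0° (eclipsed): NH2(0°)/Cl(0°) eclipsed 8.0; Ph(120°)/H(120°) eclipsed 8.7; Et(240°)/tBu(240°) eclipsed 19.5 → 36.2 kJ/mol.
Cl at 60° (staggered): NH2(0°)/Cl(60°) gauche 2.9; NH2(0°)/tBu(300°) gauche 4.1; Ph(120°)/Cl(60°) gauche 4.3; Et(240°)/tBu(300°) gauche 6.7 → 18.0 kJ/mol.
Cl at 120° (eclipsed): NH2(0°)/tBu(0°) eclipsed 15.6; Ph(120°)/Cl(120°) eclipsed 13.1; Et(240°)/H(240°) eclipsed 6.5 → 35.2 kJ/mol.
Cl at 180° (staggered): NH2(0°)/tBu(60°) gauche 4.1; Ph(120°)/Cl(180°) gauche 4.3; Ph(120°)/tBu(60°) gauche 6.0; Et(240°)/Cl(180°) gauche 3.1 → 17.5 kJ/mol.
Cl at 240° (eclipsed): NH2(0°)/H(0°) eclipsed 5.8; Ph(120°)/tBu(120°) eclipsed 18.4; Et(240°)/Cl(240°) eclipsed 10.4 → 34.6 kJ/mol.
Cl at 300° (staggered): NH2(0°)/Cl(300°) gauche 2.9; Ph(120°)/tBu(180°) gauche 6.0; Et(240°)/Cl(300°) gauche 3.1; Et(240°)/tBu(180°) gauche 6.7 → 18.7 kJ/mol.
Max at 0° (36.2 kJ/mol), min at 180° (17.5 kJ/mol); barrier = 18.7 kJ/mol.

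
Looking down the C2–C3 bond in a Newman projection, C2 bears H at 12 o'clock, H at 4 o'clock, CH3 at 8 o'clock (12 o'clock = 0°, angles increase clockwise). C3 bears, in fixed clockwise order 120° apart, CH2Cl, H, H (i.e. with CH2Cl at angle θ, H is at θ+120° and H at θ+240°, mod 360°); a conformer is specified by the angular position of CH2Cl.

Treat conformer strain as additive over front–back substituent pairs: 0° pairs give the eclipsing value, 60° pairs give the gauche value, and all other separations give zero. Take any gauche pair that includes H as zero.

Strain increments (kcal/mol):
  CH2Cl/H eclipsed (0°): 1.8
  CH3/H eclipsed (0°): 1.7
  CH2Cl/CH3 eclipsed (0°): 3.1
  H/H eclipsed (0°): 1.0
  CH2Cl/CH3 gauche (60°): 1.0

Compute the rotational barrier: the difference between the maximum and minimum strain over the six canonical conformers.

5.1 kcal/mol

CH2Cl at 0° is eclipsed. H at 0° is eclipsed with CH2Cl at 0° (1.8); H at 120° is eclipsed with H at 120° (1.0); CH3 at 240° is eclipsed with H at 240° (1.7). Total 4.5 kcal/mol.
CH2Cl at 60° (staggered): no non-H gauche contacts → 0.0 kcal/mol.
CH2Cl at 120° is eclipsed. H at 0° is eclipsed with H at 0° (1.0); H at 120° is eclipsed with CH2Cl at 120° (1.8); CH3 at 240° is eclipsed with H at 240° (1.7). Total 4.5 kcal/mol.
CH2Cl at 180° is staggered. CH3 at 240° is gauche with CH2Cl at 180° (1.0). Total 1.0 kcal/mol.
CH2Cl at 240° is eclipsed. H at 0° is eclipsed with H at 0° (1.0); H at 120° is eclipsed with H at 120° (1.0); CH3 at 240° is eclipsed with CH2Cl at 240° (3.1). Total 5.1 kcal/mol.
CH2Cl at 300° is staggered. CH3 at 240° is gauche with CH2Cl at 300° (1.0). Total 1.0 kcal/mol.
Max at 240° (5.1 kcal/mol), min at 60° (0.0 kcal/mol); barrier = 5.1 kcal/mol.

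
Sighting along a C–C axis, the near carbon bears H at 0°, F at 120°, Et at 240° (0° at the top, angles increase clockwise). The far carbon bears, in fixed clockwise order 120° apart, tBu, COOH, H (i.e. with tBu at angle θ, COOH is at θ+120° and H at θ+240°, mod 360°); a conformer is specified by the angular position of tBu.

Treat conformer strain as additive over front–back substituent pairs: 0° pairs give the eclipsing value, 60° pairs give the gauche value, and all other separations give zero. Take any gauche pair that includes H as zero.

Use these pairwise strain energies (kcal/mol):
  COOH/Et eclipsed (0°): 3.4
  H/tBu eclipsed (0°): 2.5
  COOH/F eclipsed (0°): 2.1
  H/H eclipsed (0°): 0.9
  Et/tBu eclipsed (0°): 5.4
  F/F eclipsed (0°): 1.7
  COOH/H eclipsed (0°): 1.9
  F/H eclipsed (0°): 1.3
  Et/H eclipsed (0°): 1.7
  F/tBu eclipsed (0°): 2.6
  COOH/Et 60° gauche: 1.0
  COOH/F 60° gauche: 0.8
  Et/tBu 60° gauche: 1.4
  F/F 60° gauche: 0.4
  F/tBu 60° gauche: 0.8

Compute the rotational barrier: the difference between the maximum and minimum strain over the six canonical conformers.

6.4 kcal/mol

tBu at 0° (eclipsed): H–tBu eclipsed, F–COOH eclipsed, Et–H eclipsed; 2.5 + 2.1 + 1.7 = 6.3 kcal/mol.
tBu at 60° (staggered): F–tBu gauche, F–COOH gauche, Et–COOH gauche; 0.8 + 0.8 + 1.0 = 2.6 kcal/mol.
tBu at 120° (eclipsed): H–H eclipsed, F–tBu eclipsed, Et–COOH eclipsed; 0.9 + 2.6 + 3.4 = 6.9 kcal/mol.
tBu at 180° (staggered): F–tBu gauche, Et–tBu gauche, Et–COOH gauche; 0.8 + 1.4 + 1.0 = 3.2 kcal/mol.
tBu at 240° (eclipsed): H–COOH eclipsed, F–H eclipsed, Et–tBu eclipsed; 1.9 + 1.3 + 5.4 = 8.6 kcal/mol.
tBu at 300° (staggered): F–COOH gauche, Et–tBu gauche; 0.8 + 1.4 = 2.2 kcal/mol.
Max at 240° (8.6 kcal/mol), min at 300° (2.2 kcal/mol); barrier = 6.4 kcal/mol.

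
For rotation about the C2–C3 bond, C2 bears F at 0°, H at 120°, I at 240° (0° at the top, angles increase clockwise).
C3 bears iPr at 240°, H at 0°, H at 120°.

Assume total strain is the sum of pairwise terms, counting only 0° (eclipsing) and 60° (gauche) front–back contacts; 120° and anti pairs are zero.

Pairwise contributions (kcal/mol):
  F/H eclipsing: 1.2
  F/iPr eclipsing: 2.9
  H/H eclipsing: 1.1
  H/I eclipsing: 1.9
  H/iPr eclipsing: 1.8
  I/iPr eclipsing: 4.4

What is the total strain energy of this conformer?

This conformer (eclipsed): F(0°)/H(0°) eclipsed 1.2; H(120°)/H(120°) eclipsed 1.1; I(240°)/iPr(240°) eclipsed 4.4 → 6.7 kcal/mol.

6.7 kcal/mol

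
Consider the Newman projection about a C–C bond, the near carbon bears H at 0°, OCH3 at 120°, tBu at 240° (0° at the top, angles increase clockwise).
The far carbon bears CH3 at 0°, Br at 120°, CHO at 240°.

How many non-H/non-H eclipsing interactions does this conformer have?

2

Non-H eclipsing pairs: OCH3(120°)/Br(120°); tBu(240°)/CHO(240°) — 2 interactions.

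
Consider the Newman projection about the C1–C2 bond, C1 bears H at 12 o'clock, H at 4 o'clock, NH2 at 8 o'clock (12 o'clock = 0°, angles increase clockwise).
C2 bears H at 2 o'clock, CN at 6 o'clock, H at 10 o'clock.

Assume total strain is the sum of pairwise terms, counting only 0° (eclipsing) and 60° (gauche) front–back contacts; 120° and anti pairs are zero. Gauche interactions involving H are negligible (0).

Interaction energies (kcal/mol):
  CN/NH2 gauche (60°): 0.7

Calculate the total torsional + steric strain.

0.7 kcal/mol

This conformer (staggered): NH2–CN gauche; 0.7 = 0.7 kcal/mol.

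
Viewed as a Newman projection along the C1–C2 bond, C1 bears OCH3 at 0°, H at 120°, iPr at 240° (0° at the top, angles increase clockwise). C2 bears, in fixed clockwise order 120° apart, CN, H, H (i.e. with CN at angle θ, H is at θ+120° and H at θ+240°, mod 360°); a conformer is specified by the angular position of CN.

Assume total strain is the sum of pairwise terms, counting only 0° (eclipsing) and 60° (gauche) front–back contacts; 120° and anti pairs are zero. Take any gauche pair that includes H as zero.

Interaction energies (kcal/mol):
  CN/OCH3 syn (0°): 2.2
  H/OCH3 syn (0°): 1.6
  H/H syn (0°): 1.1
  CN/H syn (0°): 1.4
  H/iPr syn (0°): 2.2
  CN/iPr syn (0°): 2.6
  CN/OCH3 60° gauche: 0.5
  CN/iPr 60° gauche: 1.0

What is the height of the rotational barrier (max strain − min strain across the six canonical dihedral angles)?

5.0 kcal/mol

CN at 0° is eclipsed. OCH3 at 0° is eclipsed with CN at 0° (2.2); H at 120° is eclipsed with H at 120° (1.1); iPr at 240° is eclipsed with H at 240° (2.2). Total 5.5 kcal/mol.
CN at 60° is staggered. OCH3 at 0° is gauche with CN at 60° (0.5). Total 0.5 kcal/mol.
CN at 120° is eclipsed. OCH3 at 0° is eclipsed with H at 0° (1.6); H at 120° is eclipsed with CN at 120° (1.4); iPr at 240° is eclipsed with H at 240° (2.2). Total 5.2 kcal/mol.
CN at 180° is staggered. iPr at 240° is gauche with CN at 180° (1.0). Total 1.0 kcal/mol.
CN at 240° is eclipsed. OCH3 at 0° is eclipsed with H at 0° (1.6); H at 120° is eclipsed with H at 120° (1.1); iPr at 240° is eclipsed with CN at 240° (2.6). Total 5.3 kcal/mol.
CN at 300° is staggered. OCH3 at 0° is gauche with CN at 300° (0.5); iPr at 240° is gauche with CN at 300° (1.0). Total 1.5 kcal/mol.
Max at 0° (5.5 kcal/mol), min at 60° (0.5 kcal/mol); barrier = 5.0 kcal/mol.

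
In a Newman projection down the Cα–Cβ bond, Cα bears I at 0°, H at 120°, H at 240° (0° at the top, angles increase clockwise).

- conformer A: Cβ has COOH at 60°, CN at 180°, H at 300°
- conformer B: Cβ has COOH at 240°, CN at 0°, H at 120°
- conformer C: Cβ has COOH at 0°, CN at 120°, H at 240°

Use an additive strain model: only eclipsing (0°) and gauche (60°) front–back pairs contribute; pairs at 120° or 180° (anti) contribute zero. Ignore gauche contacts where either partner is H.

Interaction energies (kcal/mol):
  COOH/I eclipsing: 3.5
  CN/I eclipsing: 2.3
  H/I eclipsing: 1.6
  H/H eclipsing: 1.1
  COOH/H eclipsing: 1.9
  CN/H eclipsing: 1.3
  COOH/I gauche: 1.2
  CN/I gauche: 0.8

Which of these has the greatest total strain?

A (staggered): I–COOH gauche; 1.2 = 1.2 kcal/mol.
B (eclipsed): I–CN eclipsed, H–H eclipsed, H–COOH eclipsed; 2.3 + 1.1 + 1.9 = 5.3 kcal/mol.
C (eclipsed): I–COOH eclipsed, H–CN eclipsed, H–H eclipsed; 3.5 + 1.3 + 1.1 = 5.9 kcal/mol.
C has the highest total (5.9 kcal/mol).

C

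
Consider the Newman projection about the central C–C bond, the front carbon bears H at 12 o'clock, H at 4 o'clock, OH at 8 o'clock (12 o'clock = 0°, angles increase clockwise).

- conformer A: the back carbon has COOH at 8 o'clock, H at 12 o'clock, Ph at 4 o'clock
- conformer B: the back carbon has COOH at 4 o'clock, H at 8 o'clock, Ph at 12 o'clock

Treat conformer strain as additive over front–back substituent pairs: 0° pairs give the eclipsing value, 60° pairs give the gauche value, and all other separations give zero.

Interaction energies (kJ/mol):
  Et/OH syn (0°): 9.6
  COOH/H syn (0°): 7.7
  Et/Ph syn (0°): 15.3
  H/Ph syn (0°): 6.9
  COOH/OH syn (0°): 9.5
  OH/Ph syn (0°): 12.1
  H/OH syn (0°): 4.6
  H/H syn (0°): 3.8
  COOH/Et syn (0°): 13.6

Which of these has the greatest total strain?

A

A (eclipsed): H(0°)/H(0°) eclipsed 3.8; H(120°)/Ph(120°) eclipsed 6.9; OH(240°)/COOH(240°) eclipsed 9.5 → 20.2 kJ/mol.
B (eclipsed): H(0°)/Ph(0°) eclipsed 6.9; H(120°)/COOH(120°) eclipsed 7.7; OH(240°)/H(240°) eclipsed 4.6 → 19.2 kJ/mol.
A has the highest total (20.2 kJ/mol).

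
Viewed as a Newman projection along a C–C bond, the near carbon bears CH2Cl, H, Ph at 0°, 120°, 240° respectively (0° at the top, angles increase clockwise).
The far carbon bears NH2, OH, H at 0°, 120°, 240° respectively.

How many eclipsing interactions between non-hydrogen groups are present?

1

Non-H eclipsing pairs: CH2Cl(0°)/NH2(0°) — 1 interaction.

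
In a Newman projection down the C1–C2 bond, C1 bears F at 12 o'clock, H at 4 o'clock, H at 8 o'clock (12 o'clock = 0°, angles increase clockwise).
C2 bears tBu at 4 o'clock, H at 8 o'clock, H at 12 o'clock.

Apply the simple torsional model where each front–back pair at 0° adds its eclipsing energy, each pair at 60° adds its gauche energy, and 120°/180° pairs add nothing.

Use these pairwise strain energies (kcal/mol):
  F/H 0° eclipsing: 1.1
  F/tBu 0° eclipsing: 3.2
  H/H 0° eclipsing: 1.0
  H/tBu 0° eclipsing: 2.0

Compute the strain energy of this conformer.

This conformer (eclipsed): F(0°)/H(0°) eclipsed 1.1; H(120°)/tBu(120°) eclipsed 2.0; H(240°)/H(240°) eclipsed 1.0 → 4.1 kcal/mol.

4.1 kcal/mol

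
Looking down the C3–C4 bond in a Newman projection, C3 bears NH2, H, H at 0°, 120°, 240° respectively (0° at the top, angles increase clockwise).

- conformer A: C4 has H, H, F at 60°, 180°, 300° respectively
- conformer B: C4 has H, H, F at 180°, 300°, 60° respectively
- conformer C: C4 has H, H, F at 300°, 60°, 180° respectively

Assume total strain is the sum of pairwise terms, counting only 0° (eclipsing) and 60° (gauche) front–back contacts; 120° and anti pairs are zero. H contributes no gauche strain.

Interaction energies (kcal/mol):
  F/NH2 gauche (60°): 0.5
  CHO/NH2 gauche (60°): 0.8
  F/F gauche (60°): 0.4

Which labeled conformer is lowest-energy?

C

A (staggered): NH2–F gauche; 0.5 = 0.5 kcal/mol.
B (staggered): NH2–F gauche; 0.5 = 0.5 kcal/mol.
C (staggered): no non-H gauche contacts → 0.0 kcal/mol.
C has the lowest total (0.0 kcal/mol).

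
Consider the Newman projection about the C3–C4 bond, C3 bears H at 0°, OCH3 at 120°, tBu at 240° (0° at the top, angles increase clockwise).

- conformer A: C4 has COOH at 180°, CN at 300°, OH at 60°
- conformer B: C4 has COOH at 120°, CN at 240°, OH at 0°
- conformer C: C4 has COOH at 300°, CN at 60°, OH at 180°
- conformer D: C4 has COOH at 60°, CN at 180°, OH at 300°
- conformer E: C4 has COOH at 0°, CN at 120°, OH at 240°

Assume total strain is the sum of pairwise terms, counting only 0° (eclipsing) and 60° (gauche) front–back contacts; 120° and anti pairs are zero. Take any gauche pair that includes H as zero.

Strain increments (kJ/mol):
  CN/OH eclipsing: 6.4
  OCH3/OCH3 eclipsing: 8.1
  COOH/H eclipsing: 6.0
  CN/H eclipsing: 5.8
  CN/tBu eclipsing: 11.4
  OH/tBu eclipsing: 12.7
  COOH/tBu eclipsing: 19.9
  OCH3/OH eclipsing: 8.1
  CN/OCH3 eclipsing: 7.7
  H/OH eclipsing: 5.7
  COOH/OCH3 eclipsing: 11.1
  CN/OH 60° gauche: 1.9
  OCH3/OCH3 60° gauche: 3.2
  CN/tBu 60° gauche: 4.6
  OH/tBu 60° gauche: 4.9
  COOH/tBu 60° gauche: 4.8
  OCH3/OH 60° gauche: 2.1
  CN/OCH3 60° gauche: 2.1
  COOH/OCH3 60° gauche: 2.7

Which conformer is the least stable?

A is staggered. OCH3 at 120° is gauche with COOH at 180° (2.7); OCH3 at 120° is gauche with OH at 60° (2.1); tBu at 240° is gauche with COOH at 180° (4.8); tBu at 240° is gauche with CN at 300° (4.6). Total 14.2 kJ/mol.
B is eclipsed. H at 0° is eclipsed with OH at 0° (5.7); OCH3 at 120° is eclipsed with COOH at 120° (11.1); tBu at 240° is eclipsed with CN at 240° (11.4). Total 28.2 kJ/mol.
C is staggered. OCH3 at 120° is gauche with CN at 60° (2.1); OCH3 at 120° is gauche with OH at 180° (2.1); tBu at 240° is gauche with COOH at 300° (4.8); tBu at 240° is gauche with OH at 180° (4.9). Total 13.9 kJ/mol.
D is staggered. OCH3 at 120° is gauche with COOH at 60° (2.7); OCH3 at 120° is gauche with CN at 180° (2.1); tBu at 240° is gauche with CN at 180° (4.6); tBu at 240° is gauche with OH at 300° (4.9). Total 14.3 kJ/mol.
E is eclipsed. H at 0° is eclipsed with COOH at 0° (6.0); OCH3 at 120° is eclipsed with CN at 120° (7.7); tBu at 240° is eclipsed with OH at 240° (12.7). Total 26.4 kJ/mol.
B has the highest total (28.2 kJ/mol).

B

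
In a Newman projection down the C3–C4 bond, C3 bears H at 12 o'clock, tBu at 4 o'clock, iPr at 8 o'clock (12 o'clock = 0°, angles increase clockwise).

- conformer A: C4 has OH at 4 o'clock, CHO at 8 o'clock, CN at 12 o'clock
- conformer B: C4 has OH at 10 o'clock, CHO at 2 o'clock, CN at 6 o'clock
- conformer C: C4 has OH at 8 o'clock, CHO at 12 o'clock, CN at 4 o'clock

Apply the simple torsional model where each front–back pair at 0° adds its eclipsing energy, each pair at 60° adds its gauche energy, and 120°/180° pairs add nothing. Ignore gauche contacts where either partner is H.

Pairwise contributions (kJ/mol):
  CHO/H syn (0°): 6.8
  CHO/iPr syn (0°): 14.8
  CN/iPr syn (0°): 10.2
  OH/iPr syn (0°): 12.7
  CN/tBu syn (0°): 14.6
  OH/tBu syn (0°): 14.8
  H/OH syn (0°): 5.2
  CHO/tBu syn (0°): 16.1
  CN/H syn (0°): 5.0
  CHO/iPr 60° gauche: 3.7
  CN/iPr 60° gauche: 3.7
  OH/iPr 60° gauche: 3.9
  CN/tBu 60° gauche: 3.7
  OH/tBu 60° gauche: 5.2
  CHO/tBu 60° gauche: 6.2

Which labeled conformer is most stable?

B

A (eclipsed): H(0°)/CN(0°) eclipsed 5.0; tBu(120°)/OH(120°) eclipsed 14.8; iPr(240°)/CHO(240°) eclipsed 14.8 → 34.6 kJ/mol.
B (staggered): tBu(120°)/CHO(60°) gauche 6.2; tBu(120°)/CN(180°) gauche 3.7; iPr(240°)/OH(300°) gauche 3.9; iPr(240°)/CN(180°) gauche 3.7 → 17.5 kJ/mol.
C (eclipsed): H(0°)/CHO(0°) eclipsed 6.8; tBu(120°)/CN(120°) eclipsed 14.6; iPr(240°)/OH(240°) eclipsed 12.7 → 34.1 kJ/mol.
B has the lowest total (17.5 kJ/mol).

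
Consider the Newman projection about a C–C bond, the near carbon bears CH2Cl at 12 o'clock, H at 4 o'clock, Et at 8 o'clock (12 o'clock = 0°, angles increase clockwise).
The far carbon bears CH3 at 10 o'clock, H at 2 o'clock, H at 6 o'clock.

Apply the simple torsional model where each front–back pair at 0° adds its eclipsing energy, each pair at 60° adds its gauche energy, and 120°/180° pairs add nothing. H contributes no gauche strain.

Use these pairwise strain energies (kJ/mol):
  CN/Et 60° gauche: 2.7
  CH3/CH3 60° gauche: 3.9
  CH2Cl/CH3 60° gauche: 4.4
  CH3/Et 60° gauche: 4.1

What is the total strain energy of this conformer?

This conformer is staggered. CH2Cl at 0° is gauche with CH3 at 300° (4.4); Et at 240° is gauche with CH3 at 300° (4.1). Total 8.5 kJ/mol.

8.5 kJ/mol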